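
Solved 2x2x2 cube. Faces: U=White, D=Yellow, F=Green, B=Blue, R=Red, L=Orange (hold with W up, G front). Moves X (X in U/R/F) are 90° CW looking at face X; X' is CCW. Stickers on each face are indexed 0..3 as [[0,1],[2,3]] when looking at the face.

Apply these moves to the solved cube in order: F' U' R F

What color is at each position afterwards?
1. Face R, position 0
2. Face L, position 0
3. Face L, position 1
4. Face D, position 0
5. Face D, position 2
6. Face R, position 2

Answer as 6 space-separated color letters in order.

Answer: W B O R Y G

Derivation:
After move 1 (F'): F=GGGG U=WWRR R=YRYR D=OOYY L=OWOW
After move 2 (U'): U=WRWR F=OWGG R=GGYR B=YRBB L=BBOW
After move 3 (R): R=YGRG U=WWWG F=OOGY D=OBYY B=RRRB
After move 4 (F): F=GOYO U=WWWB R=WGGG D=RYYY L=BOOB
Query 1: R[0] = W
Query 2: L[0] = B
Query 3: L[1] = O
Query 4: D[0] = R
Query 5: D[2] = Y
Query 6: R[2] = G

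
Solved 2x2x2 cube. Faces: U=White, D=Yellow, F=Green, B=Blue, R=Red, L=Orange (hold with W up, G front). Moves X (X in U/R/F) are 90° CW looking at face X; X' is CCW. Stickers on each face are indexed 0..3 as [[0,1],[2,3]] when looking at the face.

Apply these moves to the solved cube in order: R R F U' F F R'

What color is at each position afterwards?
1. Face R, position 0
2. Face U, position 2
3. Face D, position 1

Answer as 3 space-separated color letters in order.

After move 1 (R): R=RRRR U=WGWG F=GYGY D=YBYB B=WBWB
After move 2 (R): R=RRRR U=WYWY F=GBGB D=YWYW B=GBGB
After move 3 (F): F=GGBB U=WYOO R=WRYR D=RRYW L=OYOW
After move 4 (U'): U=YOWO F=OYBB R=GGYR B=WRGB L=GBOW
After move 5 (F): F=BOBY U=YOWB R=WGOR D=YGYW L=GROR
After move 6 (F): F=BBYO U=YORR R=WGBR D=OWYW L=GYOG
After move 7 (R'): R=GRWB U=YGRW F=BOYR D=OBYO B=WRWB
Query 1: R[0] = G
Query 2: U[2] = R
Query 3: D[1] = B

Answer: G R B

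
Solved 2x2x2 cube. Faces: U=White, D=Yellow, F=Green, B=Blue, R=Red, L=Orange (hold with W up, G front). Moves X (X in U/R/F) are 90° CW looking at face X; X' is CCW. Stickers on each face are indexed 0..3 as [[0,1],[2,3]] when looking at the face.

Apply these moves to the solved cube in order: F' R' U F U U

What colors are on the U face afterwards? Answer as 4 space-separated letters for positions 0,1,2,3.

Answer: W W W R

Derivation:
After move 1 (F'): F=GGGG U=WWRR R=YRYR D=OOYY L=OWOW
After move 2 (R'): R=RRYY U=WBRB F=GWGR D=OGYG B=YBOB
After move 3 (U): U=RWBB F=RRGR R=YBYY B=OWOB L=GWOW
After move 4 (F): F=GRRR U=RWWW R=BBBY D=YYYG L=GOOG
After move 5 (U): U=WRWW F=BBRR R=OWBY B=GOOB L=GROG
After move 6 (U): U=WWWR F=OWRR R=GOBY B=GROB L=BBOG
Query: U face = WWWR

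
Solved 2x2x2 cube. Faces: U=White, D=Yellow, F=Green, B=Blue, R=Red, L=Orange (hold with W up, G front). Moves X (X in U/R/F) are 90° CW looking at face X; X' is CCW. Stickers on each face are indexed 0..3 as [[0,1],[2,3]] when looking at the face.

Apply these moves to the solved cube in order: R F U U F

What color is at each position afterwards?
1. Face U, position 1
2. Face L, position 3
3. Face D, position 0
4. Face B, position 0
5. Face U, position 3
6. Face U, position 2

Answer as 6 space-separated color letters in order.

Answer: O R G G R B

Derivation:
After move 1 (R): R=RRRR U=WGWG F=GYGY D=YBYB B=WBWB
After move 2 (F): F=GGYY U=WGOO R=WRGR D=RRYB L=OYOB
After move 3 (U): U=OWOG F=WRYY R=WBGR B=OYWB L=GGOB
After move 4 (U): U=OOGW F=WBYY R=OYGR B=GGWB L=WROB
After move 5 (F): F=YWYB U=OOBR R=GYWR D=GOYB L=WROR
Query 1: U[1] = O
Query 2: L[3] = R
Query 3: D[0] = G
Query 4: B[0] = G
Query 5: U[3] = R
Query 6: U[2] = B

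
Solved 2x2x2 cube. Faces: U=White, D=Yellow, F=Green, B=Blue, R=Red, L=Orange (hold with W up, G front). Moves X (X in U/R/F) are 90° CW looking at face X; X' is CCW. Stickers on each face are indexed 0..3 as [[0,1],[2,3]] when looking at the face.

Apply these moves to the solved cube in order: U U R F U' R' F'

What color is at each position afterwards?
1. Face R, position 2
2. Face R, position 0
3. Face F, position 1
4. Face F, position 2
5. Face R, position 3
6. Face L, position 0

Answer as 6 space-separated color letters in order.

Answer: R Y O R G W

Derivation:
After move 1 (U): U=WWWW F=RRGG R=BBRR B=OOBB L=GGOO
After move 2 (U): U=WWWW F=BBGG R=OORR B=GGBB L=RROO
After move 3 (R): R=RORO U=WBWG F=BYGY D=YBYG B=WGWB
After move 4 (F): F=GBYY U=WBOR R=WOGO D=RRYG L=RYOB
After move 5 (U'): U=BRWO F=RYYY R=GBGO B=WOWB L=WGOB
After move 6 (R'): R=BOGG U=BWWW F=RRYO D=RYYY B=GORB
After move 7 (F'): F=RORY U=BWBG R=YORG D=GBYY L=WWOW
Query 1: R[2] = R
Query 2: R[0] = Y
Query 3: F[1] = O
Query 4: F[2] = R
Query 5: R[3] = G
Query 6: L[0] = W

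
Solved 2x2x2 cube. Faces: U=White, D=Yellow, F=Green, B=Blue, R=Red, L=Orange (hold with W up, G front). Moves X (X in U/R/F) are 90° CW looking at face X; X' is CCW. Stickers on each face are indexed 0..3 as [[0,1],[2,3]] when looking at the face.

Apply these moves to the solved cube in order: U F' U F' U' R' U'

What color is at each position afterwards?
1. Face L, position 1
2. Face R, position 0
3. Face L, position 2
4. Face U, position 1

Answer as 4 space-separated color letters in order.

After move 1 (U): U=WWWW F=RRGG R=BBRR B=OOBB L=GGOO
After move 2 (F'): F=RGRG U=WWBR R=YBYR D=GOYY L=GWOW
After move 3 (U): U=BWRW F=YBRG R=OOYR B=GWBB L=RGOW
After move 4 (F'): F=BGYR U=BWOY R=OOGR D=GWYY L=RWOR
After move 5 (U'): U=WYBO F=RWYR R=BGGR B=OOBB L=GWOR
After move 6 (R'): R=GRBG U=WBBO F=RYYO D=GWYR B=YOWB
After move 7 (U'): U=BOWB F=GWYO R=RYBG B=GRWB L=YOOR
Query 1: L[1] = O
Query 2: R[0] = R
Query 3: L[2] = O
Query 4: U[1] = O

Answer: O R O O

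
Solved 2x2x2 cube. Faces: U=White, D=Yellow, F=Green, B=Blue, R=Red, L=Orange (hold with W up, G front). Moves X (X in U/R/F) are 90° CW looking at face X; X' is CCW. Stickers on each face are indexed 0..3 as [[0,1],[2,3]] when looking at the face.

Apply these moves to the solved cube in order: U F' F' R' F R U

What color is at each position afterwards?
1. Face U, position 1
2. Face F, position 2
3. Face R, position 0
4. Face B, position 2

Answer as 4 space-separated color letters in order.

Answer: W Y R B

Derivation:
After move 1 (U): U=WWWW F=RRGG R=BBRR B=OOBB L=GGOO
After move 2 (F'): F=RGRG U=WWBR R=YBYR D=GOYY L=GWOW
After move 3 (F'): F=GGRR U=WWYY R=OBGR D=WWYY L=GROB
After move 4 (R'): R=BROG U=WBYO F=GWRY D=WGYR B=YOWB
After move 5 (F): F=RGYW U=WBBR R=YROG D=OBYR L=GWOG
After move 6 (R): R=OYGR U=WGBW F=RBYR D=OWYY B=ROBB
After move 7 (U): U=BWWG F=OYYR R=ROGR B=GWBB L=RBOG
Query 1: U[1] = W
Query 2: F[2] = Y
Query 3: R[0] = R
Query 4: B[2] = B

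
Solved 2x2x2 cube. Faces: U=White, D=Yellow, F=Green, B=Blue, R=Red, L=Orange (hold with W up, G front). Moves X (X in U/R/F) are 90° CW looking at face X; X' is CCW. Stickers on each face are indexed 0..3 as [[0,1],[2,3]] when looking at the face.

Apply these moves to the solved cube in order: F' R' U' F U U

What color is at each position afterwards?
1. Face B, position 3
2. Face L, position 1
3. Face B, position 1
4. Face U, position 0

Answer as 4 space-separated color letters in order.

Answer: B W O B

Derivation:
After move 1 (F'): F=GGGG U=WWRR R=YRYR D=OOYY L=OWOW
After move 2 (R'): R=RRYY U=WBRB F=GWGR D=OGYG B=YBOB
After move 3 (U'): U=BBWR F=OWGR R=GWYY B=RROB L=YBOW
After move 4 (F): F=GORW U=BBWB R=WWRY D=YGYG L=YOOG
After move 5 (U): U=WBBB F=WWRW R=RRRY B=YOOB L=GOOG
After move 6 (U): U=BWBB F=RRRW R=YORY B=GOOB L=WWOG
Query 1: B[3] = B
Query 2: L[1] = W
Query 3: B[1] = O
Query 4: U[0] = B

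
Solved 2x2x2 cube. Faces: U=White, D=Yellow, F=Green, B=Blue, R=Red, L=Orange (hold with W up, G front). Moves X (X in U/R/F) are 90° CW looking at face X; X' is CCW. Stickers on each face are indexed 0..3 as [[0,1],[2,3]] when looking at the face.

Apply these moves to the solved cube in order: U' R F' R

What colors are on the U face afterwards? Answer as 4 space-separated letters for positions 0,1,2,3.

Answer: W Y R G

Derivation:
After move 1 (U'): U=WWWW F=OOGG R=GGRR B=RRBB L=BBOO
After move 2 (R): R=RGRG U=WOWG F=OYGY D=YBYR B=WRWB
After move 3 (F'): F=YYOG U=WORR R=BGYG D=BOYR L=BGOW
After move 4 (R): R=YBGG U=WYRG F=YOOR D=BWYW B=RROB
Query: U face = WYRG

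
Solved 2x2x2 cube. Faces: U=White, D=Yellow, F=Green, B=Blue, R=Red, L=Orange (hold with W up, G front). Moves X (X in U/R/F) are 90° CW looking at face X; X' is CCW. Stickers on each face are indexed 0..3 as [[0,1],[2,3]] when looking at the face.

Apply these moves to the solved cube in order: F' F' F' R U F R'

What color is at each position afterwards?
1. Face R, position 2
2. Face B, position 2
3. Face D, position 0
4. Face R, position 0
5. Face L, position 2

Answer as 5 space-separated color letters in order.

Answer: G O R B O

Derivation:
After move 1 (F'): F=GGGG U=WWRR R=YRYR D=OOYY L=OWOW
After move 2 (F'): F=GGGG U=WWYY R=OROR D=WWYY L=OROR
After move 3 (F'): F=GGGG U=WWOO R=WRWR D=RRYY L=OYOY
After move 4 (R): R=WWRR U=WGOG F=GRGY D=RBYB B=OBWB
After move 5 (U): U=OWGG F=WWGY R=OBRR B=OYWB L=GROY
After move 6 (F): F=GWYW U=OWYR R=GBGR D=ROYB L=GROB
After move 7 (R'): R=BRGG U=OWYO F=GWYR D=RWYW B=BYOB
Query 1: R[2] = G
Query 2: B[2] = O
Query 3: D[0] = R
Query 4: R[0] = B
Query 5: L[2] = O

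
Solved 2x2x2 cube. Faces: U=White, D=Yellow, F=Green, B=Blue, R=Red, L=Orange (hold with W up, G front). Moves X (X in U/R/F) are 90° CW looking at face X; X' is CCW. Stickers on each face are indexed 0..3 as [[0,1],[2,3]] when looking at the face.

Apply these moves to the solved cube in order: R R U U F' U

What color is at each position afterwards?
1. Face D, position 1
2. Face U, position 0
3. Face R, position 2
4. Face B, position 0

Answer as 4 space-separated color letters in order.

Answer: O O Y R

Derivation:
After move 1 (R): R=RRRR U=WGWG F=GYGY D=YBYB B=WBWB
After move 2 (R): R=RRRR U=WYWY F=GBGB D=YWYW B=GBGB
After move 3 (U): U=WWYY F=RRGB R=GBRR B=OOGB L=GBOO
After move 4 (U): U=YWYW F=GBGB R=OORR B=GBGB L=RROO
After move 5 (F'): F=BBGG U=YWOR R=WOYR D=ROYW L=RWOY
After move 6 (U): U=OYRW F=WOGG R=GBYR B=RWGB L=BBOY
Query 1: D[1] = O
Query 2: U[0] = O
Query 3: R[2] = Y
Query 4: B[0] = R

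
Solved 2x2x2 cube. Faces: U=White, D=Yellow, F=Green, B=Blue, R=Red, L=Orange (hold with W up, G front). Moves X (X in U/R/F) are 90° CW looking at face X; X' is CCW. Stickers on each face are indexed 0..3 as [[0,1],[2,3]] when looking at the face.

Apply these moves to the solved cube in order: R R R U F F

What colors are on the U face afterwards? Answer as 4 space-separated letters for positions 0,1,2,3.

Answer: W W G Y

Derivation:
After move 1 (R): R=RRRR U=WGWG F=GYGY D=YBYB B=WBWB
After move 2 (R): R=RRRR U=WYWY F=GBGB D=YWYW B=GBGB
After move 3 (R): R=RRRR U=WBWB F=GWGW D=YGYG B=YBYB
After move 4 (U): U=WWBB F=RRGW R=YBRR B=OOYB L=GWOO
After move 5 (F): F=GRWR U=WWOW R=BBBR D=RYYG L=GYOG
After move 6 (F): F=WGRR U=WWGY R=OBWR D=BBYG L=GROY
Query: U face = WWGY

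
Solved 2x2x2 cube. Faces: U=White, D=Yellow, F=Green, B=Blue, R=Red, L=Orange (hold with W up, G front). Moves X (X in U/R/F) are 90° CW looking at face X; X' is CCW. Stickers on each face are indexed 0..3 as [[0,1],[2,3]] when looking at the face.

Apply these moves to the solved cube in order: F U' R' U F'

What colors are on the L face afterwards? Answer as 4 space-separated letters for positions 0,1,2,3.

After move 1 (F): F=GGGG U=WWOO R=WRWR D=RRYY L=OYOY
After move 2 (U'): U=WOWO F=OYGG R=GGWR B=WRBB L=BBOY
After move 3 (R'): R=GRGW U=WBWW F=OOGO D=RYYG B=YRRB
After move 4 (U): U=WWWB F=GRGO R=YRGW B=BBRB L=OOOY
After move 5 (F'): F=ROGG U=WWYG R=YRRW D=OYYG L=OBOW
Query: L face = OBOW

Answer: O B O W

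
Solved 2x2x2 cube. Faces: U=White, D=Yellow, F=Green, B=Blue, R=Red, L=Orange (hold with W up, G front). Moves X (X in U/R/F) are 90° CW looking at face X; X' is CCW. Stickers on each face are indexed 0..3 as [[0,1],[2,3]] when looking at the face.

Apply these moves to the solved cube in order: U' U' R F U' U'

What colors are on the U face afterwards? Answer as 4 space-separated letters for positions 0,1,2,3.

Answer: R O B W

Derivation:
After move 1 (U'): U=WWWW F=OOGG R=GGRR B=RRBB L=BBOO
After move 2 (U'): U=WWWW F=BBGG R=OORR B=GGBB L=RROO
After move 3 (R): R=RORO U=WBWG F=BYGY D=YBYG B=WGWB
After move 4 (F): F=GBYY U=WBOR R=WOGO D=RRYG L=RYOB
After move 5 (U'): U=BRWO F=RYYY R=GBGO B=WOWB L=WGOB
After move 6 (U'): U=ROBW F=WGYY R=RYGO B=GBWB L=WOOB
Query: U face = ROBW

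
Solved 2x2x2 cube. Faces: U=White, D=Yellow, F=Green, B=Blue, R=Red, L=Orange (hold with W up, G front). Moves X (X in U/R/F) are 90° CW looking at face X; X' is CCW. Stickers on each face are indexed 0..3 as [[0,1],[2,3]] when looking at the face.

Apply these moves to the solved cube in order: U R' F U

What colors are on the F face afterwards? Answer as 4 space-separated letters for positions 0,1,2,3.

After move 1 (U): U=WWWW F=RRGG R=BBRR B=OOBB L=GGOO
After move 2 (R'): R=BRBR U=WBWO F=RWGW D=YRYG B=YOYB
After move 3 (F): F=GRWW U=WBOG R=WROR D=BBYG L=GYOR
After move 4 (U): U=OWGB F=WRWW R=YOOR B=GYYB L=GROR
Query: F face = WRWW

Answer: W R W W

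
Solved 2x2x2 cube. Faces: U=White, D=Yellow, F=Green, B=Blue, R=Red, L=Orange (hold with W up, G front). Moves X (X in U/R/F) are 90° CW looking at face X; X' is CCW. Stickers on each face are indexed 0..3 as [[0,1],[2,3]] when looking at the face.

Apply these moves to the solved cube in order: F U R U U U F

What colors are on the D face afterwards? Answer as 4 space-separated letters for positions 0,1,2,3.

After move 1 (F): F=GGGG U=WWOO R=WRWR D=RRYY L=OYOY
After move 2 (U): U=OWOW F=WRGG R=BBWR B=OYBB L=GGOY
After move 3 (R): R=WBRB U=OROG F=WRGY D=RBYO B=WYWB
After move 4 (U): U=OOGR F=WBGY R=WYRB B=GGWB L=WROY
After move 5 (U): U=GORO F=WYGY R=GGRB B=WRWB L=WBOY
After move 6 (U): U=RGOO F=GGGY R=WRRB B=WBWB L=WYOY
After move 7 (F): F=GGYG U=RGYY R=OROB D=RWYO L=WROB
Query: D face = RWYO

Answer: R W Y O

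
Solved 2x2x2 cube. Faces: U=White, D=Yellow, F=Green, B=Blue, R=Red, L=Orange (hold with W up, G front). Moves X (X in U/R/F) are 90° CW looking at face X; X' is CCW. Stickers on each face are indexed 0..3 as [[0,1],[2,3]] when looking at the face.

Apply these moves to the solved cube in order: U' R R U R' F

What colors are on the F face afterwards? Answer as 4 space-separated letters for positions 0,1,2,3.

After move 1 (U'): U=WWWW F=OOGG R=GGRR B=RRBB L=BBOO
After move 2 (R): R=RGRG U=WOWG F=OYGY D=YBYR B=WRWB
After move 3 (R): R=RRGG U=WYWY F=OBGR D=YWYW B=GROB
After move 4 (U): U=WWYY F=RRGR R=GRGG B=BBOB L=OBOO
After move 5 (R'): R=RGGG U=WOYB F=RWGY D=YRYR B=WBWB
After move 6 (F): F=GRYW U=WOOB R=YGBG D=GRYR L=OYOR
Query: F face = GRYW

Answer: G R Y W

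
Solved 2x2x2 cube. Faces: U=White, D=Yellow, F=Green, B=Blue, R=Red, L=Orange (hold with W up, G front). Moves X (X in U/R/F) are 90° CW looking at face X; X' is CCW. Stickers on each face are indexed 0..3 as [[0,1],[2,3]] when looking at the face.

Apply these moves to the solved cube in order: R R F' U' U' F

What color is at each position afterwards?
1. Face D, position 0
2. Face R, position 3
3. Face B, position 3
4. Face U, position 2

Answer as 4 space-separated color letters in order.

Answer: Y R B W

Derivation:
After move 1 (R): R=RRRR U=WGWG F=GYGY D=YBYB B=WBWB
After move 2 (R): R=RRRR U=WYWY F=GBGB D=YWYW B=GBGB
After move 3 (F'): F=BBGG U=WYRR R=WRYR D=OOYW L=OYOW
After move 4 (U'): U=YRWR F=OYGG R=BBYR B=WRGB L=GBOW
After move 5 (U'): U=RRYW F=GBGG R=OYYR B=BBGB L=WROW
After move 6 (F): F=GGGB U=RRWR R=YYWR D=YOYW L=WOOO
Query 1: D[0] = Y
Query 2: R[3] = R
Query 3: B[3] = B
Query 4: U[2] = W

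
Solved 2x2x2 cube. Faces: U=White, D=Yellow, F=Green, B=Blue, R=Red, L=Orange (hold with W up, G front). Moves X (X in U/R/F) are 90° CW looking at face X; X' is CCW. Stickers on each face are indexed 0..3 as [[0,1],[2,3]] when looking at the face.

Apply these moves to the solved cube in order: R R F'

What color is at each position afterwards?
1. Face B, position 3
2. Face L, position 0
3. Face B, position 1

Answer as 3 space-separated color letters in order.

After move 1 (R): R=RRRR U=WGWG F=GYGY D=YBYB B=WBWB
After move 2 (R): R=RRRR U=WYWY F=GBGB D=YWYW B=GBGB
After move 3 (F'): F=BBGG U=WYRR R=WRYR D=OOYW L=OYOW
Query 1: B[3] = B
Query 2: L[0] = O
Query 3: B[1] = B

Answer: B O B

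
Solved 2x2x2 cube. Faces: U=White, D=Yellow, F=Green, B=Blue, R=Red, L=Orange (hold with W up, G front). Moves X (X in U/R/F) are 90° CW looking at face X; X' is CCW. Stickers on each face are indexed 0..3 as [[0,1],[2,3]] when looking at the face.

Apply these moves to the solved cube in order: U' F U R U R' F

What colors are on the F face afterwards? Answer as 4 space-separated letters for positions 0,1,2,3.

After move 1 (U'): U=WWWW F=OOGG R=GGRR B=RRBB L=BBOO
After move 2 (F): F=GOGO U=WWOB R=WGWR D=RGYY L=BYOY
After move 3 (U): U=OWBW F=WGGO R=RRWR B=BYBB L=GOOY
After move 4 (R): R=WRRR U=OGBO F=WGGY D=RBYB B=WYWB
After move 5 (U): U=BOOG F=WRGY R=WYRR B=GOWB L=WGOY
After move 6 (R'): R=YRWR U=BWOG F=WOGG D=RRYY B=BOBB
After move 7 (F): F=GWGO U=BWYG R=ORGR D=WYYY L=WROR
Query: F face = GWGO

Answer: G W G O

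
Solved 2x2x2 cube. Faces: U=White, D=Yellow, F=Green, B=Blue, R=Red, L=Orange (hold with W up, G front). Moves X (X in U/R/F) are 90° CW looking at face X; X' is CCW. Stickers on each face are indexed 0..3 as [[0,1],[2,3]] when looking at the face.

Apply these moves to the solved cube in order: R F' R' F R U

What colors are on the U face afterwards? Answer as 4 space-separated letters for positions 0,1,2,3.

After move 1 (R): R=RRRR U=WGWG F=GYGY D=YBYB B=WBWB
After move 2 (F'): F=YYGG U=WGRR R=BRYR D=OOYB L=OGOW
After move 3 (R'): R=RRBY U=WWRW F=YGGR D=OYYG B=BBOB
After move 4 (F): F=GYRG U=WWWG R=RRWY D=BRYG L=OOOY
After move 5 (R): R=WRYR U=WYWG F=GRRG D=BOYB B=GBWB
After move 6 (U): U=WWGY F=WRRG R=GBYR B=OOWB L=GROY
Query: U face = WWGY

Answer: W W G Y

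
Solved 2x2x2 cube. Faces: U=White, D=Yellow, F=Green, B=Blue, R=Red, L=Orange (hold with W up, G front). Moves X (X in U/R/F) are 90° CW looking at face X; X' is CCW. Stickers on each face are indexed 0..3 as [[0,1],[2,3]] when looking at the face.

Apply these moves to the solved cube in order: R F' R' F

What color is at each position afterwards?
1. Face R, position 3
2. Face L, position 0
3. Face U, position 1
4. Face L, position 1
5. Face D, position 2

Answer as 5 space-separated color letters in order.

After move 1 (R): R=RRRR U=WGWG F=GYGY D=YBYB B=WBWB
After move 2 (F'): F=YYGG U=WGRR R=BRYR D=OOYB L=OGOW
After move 3 (R'): R=RRBY U=WWRW F=YGGR D=OYYG B=BBOB
After move 4 (F): F=GYRG U=WWWG R=RRWY D=BRYG L=OOOY
Query 1: R[3] = Y
Query 2: L[0] = O
Query 3: U[1] = W
Query 4: L[1] = O
Query 5: D[2] = Y

Answer: Y O W O Y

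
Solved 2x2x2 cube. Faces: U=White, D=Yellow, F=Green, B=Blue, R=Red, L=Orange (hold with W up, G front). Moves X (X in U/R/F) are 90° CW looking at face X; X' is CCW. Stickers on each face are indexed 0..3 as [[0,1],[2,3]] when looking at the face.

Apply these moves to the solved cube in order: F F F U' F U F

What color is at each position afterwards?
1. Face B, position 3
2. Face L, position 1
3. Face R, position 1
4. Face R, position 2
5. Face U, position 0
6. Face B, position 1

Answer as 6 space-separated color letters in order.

After move 1 (F): F=GGGG U=WWOO R=WRWR D=RRYY L=OYOY
After move 2 (F): F=GGGG U=WWYY R=OROR D=WWYY L=OROR
After move 3 (F): F=GGGG U=WWRR R=YRYR D=OOYY L=OWOW
After move 4 (U'): U=WRWR F=OWGG R=GGYR B=YRBB L=BBOW
After move 5 (F): F=GOGW U=WRWB R=WGRR D=YGYY L=BOOO
After move 6 (U): U=WWBR F=WGGW R=YRRR B=BOBB L=GOOO
After move 7 (F): F=GWWG U=WWOO R=BRRR D=RYYY L=GYOG
Query 1: B[3] = B
Query 2: L[1] = Y
Query 3: R[1] = R
Query 4: R[2] = R
Query 5: U[0] = W
Query 6: B[1] = O

Answer: B Y R R W O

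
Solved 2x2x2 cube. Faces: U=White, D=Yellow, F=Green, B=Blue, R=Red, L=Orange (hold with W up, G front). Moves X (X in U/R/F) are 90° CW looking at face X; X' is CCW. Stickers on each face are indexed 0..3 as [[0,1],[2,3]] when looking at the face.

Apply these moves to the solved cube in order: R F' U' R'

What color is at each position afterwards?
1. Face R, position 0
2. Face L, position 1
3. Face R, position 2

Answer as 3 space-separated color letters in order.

Answer: Y B Y

Derivation:
After move 1 (R): R=RRRR U=WGWG F=GYGY D=YBYB B=WBWB
After move 2 (F'): F=YYGG U=WGRR R=BRYR D=OOYB L=OGOW
After move 3 (U'): U=GRWR F=OGGG R=YYYR B=BRWB L=WBOW
After move 4 (R'): R=YRYY U=GWWB F=ORGR D=OGYG B=BROB
Query 1: R[0] = Y
Query 2: L[1] = B
Query 3: R[2] = Y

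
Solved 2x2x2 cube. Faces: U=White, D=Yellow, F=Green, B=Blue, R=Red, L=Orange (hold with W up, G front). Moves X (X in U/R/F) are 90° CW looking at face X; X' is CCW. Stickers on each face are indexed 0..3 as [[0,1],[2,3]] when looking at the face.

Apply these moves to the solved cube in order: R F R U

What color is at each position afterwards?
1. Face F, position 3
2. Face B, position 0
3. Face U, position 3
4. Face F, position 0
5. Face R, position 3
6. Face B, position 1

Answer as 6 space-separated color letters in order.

After move 1 (R): R=RRRR U=WGWG F=GYGY D=YBYB B=WBWB
After move 2 (F): F=GGYY U=WGOO R=WRGR D=RRYB L=OYOB
After move 3 (R): R=GWRR U=WGOY F=GRYB D=RWYW B=OBGB
After move 4 (U): U=OWYG F=GWYB R=OBRR B=OYGB L=GROB
Query 1: F[3] = B
Query 2: B[0] = O
Query 3: U[3] = G
Query 4: F[0] = G
Query 5: R[3] = R
Query 6: B[1] = Y

Answer: B O G G R Y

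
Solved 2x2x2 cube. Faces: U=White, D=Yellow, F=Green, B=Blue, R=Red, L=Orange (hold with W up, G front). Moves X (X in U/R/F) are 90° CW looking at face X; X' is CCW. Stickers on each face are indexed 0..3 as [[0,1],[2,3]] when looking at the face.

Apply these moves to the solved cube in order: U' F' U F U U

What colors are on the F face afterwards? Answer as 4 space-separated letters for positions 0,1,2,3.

After move 1 (U'): U=WWWW F=OOGG R=GGRR B=RRBB L=BBOO
After move 2 (F'): F=OGOG U=WWGR R=YGYR D=BOYY L=BWOW
After move 3 (U): U=GWRW F=YGOG R=RRYR B=BWBB L=OGOW
After move 4 (F): F=OYGG U=GWWG R=RRWR D=YRYY L=OBOO
After move 5 (U): U=WGGW F=RRGG R=BWWR B=OBBB L=OYOO
After move 6 (U): U=GWWG F=BWGG R=OBWR B=OYBB L=RROO
Query: F face = BWGG

Answer: B W G G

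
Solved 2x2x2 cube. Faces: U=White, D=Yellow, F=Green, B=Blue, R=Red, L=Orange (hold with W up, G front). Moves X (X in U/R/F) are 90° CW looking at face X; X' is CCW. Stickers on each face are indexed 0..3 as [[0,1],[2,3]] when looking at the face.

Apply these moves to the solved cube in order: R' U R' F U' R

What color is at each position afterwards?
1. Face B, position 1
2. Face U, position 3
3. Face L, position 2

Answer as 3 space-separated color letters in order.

Answer: R W O

Derivation:
After move 1 (R'): R=RRRR U=WBWB F=GWGW D=YGYG B=YBYB
After move 2 (U): U=WWBB F=RRGW R=YBRR B=OOYB L=GWOO
After move 3 (R'): R=BRYR U=WYBO F=RWGB D=YRYW B=GOGB
After move 4 (F): F=GRBW U=WYOW R=BROR D=YBYW L=GYOR
After move 5 (U'): U=YWWO F=GYBW R=GROR B=BRGB L=GOOR
After move 6 (R): R=OGRR U=YYWW F=GBBW D=YGYB B=ORWB
Query 1: B[1] = R
Query 2: U[3] = W
Query 3: L[2] = O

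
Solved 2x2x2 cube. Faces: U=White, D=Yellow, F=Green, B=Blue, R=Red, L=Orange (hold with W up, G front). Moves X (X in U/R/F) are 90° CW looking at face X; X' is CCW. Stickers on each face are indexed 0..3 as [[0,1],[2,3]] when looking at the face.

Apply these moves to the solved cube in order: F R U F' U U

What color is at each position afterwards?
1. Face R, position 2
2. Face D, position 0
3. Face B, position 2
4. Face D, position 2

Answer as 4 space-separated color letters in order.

Answer: R R W Y

Derivation:
After move 1 (F): F=GGGG U=WWOO R=WRWR D=RRYY L=OYOY
After move 2 (R): R=WWRR U=WGOG F=GRGY D=RBYB B=OBWB
After move 3 (U): U=OWGG F=WWGY R=OBRR B=OYWB L=GROY
After move 4 (F'): F=WYWG U=OWOR R=BBRR D=RYYB L=GGOG
After move 5 (U): U=OORW F=BBWG R=OYRR B=GGWB L=WYOG
After move 6 (U): U=ROWO F=OYWG R=GGRR B=WYWB L=BBOG
Query 1: R[2] = R
Query 2: D[0] = R
Query 3: B[2] = W
Query 4: D[2] = Y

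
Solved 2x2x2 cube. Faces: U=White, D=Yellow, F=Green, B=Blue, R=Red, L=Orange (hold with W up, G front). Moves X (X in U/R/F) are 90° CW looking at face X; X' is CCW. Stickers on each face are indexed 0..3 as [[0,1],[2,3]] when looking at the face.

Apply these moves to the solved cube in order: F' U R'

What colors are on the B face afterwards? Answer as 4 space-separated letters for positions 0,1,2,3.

Answer: Y W O B

Derivation:
After move 1 (F'): F=GGGG U=WWRR R=YRYR D=OOYY L=OWOW
After move 2 (U): U=RWRW F=YRGG R=BBYR B=OWBB L=GGOW
After move 3 (R'): R=BRBY U=RBRO F=YWGW D=ORYG B=YWOB
Query: B face = YWOB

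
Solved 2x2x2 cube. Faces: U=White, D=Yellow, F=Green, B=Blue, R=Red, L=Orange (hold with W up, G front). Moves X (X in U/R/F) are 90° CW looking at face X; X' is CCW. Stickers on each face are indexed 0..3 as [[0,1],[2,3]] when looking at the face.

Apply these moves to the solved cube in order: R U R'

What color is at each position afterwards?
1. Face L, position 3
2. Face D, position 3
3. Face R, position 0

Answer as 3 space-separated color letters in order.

Answer: O Y B

Derivation:
After move 1 (R): R=RRRR U=WGWG F=GYGY D=YBYB B=WBWB
After move 2 (U): U=WWGG F=RRGY R=WBRR B=OOWB L=GYOO
After move 3 (R'): R=BRWR U=WWGO F=RWGG D=YRYY B=BOBB
Query 1: L[3] = O
Query 2: D[3] = Y
Query 3: R[0] = B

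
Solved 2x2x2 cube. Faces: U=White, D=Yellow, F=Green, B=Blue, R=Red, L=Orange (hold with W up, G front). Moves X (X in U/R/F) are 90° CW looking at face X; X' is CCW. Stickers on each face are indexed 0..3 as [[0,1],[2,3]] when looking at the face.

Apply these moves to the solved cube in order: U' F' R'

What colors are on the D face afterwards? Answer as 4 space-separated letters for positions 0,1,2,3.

After move 1 (U'): U=WWWW F=OOGG R=GGRR B=RRBB L=BBOO
After move 2 (F'): F=OGOG U=WWGR R=YGYR D=BOYY L=BWOW
After move 3 (R'): R=GRYY U=WBGR F=OWOR D=BGYG B=YROB
Query: D face = BGYG

Answer: B G Y G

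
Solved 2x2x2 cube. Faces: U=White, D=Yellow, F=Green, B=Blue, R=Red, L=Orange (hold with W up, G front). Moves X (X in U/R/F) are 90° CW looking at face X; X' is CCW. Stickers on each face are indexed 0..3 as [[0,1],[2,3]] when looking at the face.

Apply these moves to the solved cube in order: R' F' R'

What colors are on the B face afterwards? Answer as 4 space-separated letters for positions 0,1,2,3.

Answer: G B O B

Derivation:
After move 1 (R'): R=RRRR U=WBWB F=GWGW D=YGYG B=YBYB
After move 2 (F'): F=WWGG U=WBRR R=GRYR D=OOYG L=OBOW
After move 3 (R'): R=RRGY U=WYRY F=WBGR D=OWYG B=GBOB
Query: B face = GBOB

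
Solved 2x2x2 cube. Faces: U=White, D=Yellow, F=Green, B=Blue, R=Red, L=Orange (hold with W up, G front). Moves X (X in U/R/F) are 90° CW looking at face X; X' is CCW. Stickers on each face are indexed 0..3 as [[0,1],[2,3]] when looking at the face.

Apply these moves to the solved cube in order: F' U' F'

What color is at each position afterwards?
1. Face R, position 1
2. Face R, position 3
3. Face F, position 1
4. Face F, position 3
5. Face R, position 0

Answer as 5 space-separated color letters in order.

Answer: G R G G O

Derivation:
After move 1 (F'): F=GGGG U=WWRR R=YRYR D=OOYY L=OWOW
After move 2 (U'): U=WRWR F=OWGG R=GGYR B=YRBB L=BBOW
After move 3 (F'): F=WGOG U=WRGY R=OGOR D=BWYY L=BROW
Query 1: R[1] = G
Query 2: R[3] = R
Query 3: F[1] = G
Query 4: F[3] = G
Query 5: R[0] = O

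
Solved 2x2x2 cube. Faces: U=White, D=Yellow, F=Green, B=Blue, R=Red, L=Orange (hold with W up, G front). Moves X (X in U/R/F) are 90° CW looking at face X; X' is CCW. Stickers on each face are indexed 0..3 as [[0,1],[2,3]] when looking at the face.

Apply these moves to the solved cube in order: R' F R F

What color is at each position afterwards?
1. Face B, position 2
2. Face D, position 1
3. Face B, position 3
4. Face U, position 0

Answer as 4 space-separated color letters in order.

After move 1 (R'): R=RRRR U=WBWB F=GWGW D=YGYG B=YBYB
After move 2 (F): F=GGWW U=WBOO R=WRBR D=RRYG L=OYOG
After move 3 (R): R=BWRR U=WGOW F=GRWG D=RYYY B=OBBB
After move 4 (F): F=WGGR U=WGGY R=OWWR D=RBYY L=OROY
Query 1: B[2] = B
Query 2: D[1] = B
Query 3: B[3] = B
Query 4: U[0] = W

Answer: B B B W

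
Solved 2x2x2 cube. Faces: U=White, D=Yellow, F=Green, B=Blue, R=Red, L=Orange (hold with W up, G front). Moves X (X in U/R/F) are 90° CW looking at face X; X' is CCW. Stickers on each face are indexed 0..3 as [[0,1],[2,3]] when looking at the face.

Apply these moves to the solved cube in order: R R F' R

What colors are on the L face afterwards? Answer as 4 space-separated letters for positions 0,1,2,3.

After move 1 (R): R=RRRR U=WGWG F=GYGY D=YBYB B=WBWB
After move 2 (R): R=RRRR U=WYWY F=GBGB D=YWYW B=GBGB
After move 3 (F'): F=BBGG U=WYRR R=WRYR D=OOYW L=OYOW
After move 4 (R): R=YWRR U=WBRG F=BOGW D=OGYG B=RBYB
Query: L face = OYOW

Answer: O Y O W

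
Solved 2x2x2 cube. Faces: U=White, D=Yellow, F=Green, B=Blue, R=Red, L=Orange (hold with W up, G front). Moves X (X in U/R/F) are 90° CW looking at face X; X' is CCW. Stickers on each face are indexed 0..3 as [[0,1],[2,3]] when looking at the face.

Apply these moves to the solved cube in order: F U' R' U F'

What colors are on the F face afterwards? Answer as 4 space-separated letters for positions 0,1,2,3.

Answer: R O G G

Derivation:
After move 1 (F): F=GGGG U=WWOO R=WRWR D=RRYY L=OYOY
After move 2 (U'): U=WOWO F=OYGG R=GGWR B=WRBB L=BBOY
After move 3 (R'): R=GRGW U=WBWW F=OOGO D=RYYG B=YRRB
After move 4 (U): U=WWWB F=GRGO R=YRGW B=BBRB L=OOOY
After move 5 (F'): F=ROGG U=WWYG R=YRRW D=OYYG L=OBOW
Query: F face = ROGG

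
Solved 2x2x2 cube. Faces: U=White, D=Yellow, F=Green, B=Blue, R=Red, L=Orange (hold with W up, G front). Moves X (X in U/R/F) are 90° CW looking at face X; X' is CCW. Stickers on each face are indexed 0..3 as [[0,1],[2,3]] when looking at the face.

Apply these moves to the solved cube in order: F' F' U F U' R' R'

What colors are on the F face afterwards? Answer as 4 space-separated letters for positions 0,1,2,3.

After move 1 (F'): F=GGGG U=WWRR R=YRYR D=OOYY L=OWOW
After move 2 (F'): F=GGGG U=WWYY R=OROR D=WWYY L=OROR
After move 3 (U): U=YWYW F=ORGG R=BBOR B=ORBB L=GGOR
After move 4 (F): F=GOGR U=YWRG R=YBWR D=OBYY L=GWOW
After move 5 (U'): U=WGYR F=GWGR R=GOWR B=YBBB L=OROW
After move 6 (R'): R=ORGW U=WBYY F=GGGR D=OWYR B=YBBB
After move 7 (R'): R=RWOG U=WBYY F=GBGY D=OGYR B=RBWB
Query: F face = GBGY

Answer: G B G Y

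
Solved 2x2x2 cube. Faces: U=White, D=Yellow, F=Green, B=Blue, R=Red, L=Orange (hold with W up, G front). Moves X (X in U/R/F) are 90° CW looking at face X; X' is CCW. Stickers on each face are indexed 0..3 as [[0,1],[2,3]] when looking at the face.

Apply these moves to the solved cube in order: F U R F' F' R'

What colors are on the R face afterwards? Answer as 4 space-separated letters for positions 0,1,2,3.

After move 1 (F): F=GGGG U=WWOO R=WRWR D=RRYY L=OYOY
After move 2 (U): U=OWOW F=WRGG R=BBWR B=OYBB L=GGOY
After move 3 (R): R=WBRB U=OROG F=WRGY D=RBYO B=WYWB
After move 4 (F'): F=RYWG U=ORWR R=BBRB D=GYYO L=GGOO
After move 5 (F'): F=YGRW U=ORBR R=YBGB D=GOYO L=GROW
After move 6 (R'): R=BBYG U=OWBW F=YRRR D=GGYW B=OYOB
Query: R face = BBYG

Answer: B B Y G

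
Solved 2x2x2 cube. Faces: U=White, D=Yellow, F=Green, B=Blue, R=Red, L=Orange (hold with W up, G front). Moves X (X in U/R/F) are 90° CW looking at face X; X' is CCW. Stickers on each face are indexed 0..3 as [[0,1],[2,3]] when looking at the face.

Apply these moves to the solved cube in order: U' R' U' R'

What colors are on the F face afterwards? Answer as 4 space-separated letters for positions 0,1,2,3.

Answer: B R G W

Derivation:
After move 1 (U'): U=WWWW F=OOGG R=GGRR B=RRBB L=BBOO
After move 2 (R'): R=GRGR U=WBWR F=OWGW D=YOYG B=YRYB
After move 3 (U'): U=BRWW F=BBGW R=OWGR B=GRYB L=YROO
After move 4 (R'): R=WROG U=BYWG F=BRGW D=YBYW B=GROB
Query: F face = BRGW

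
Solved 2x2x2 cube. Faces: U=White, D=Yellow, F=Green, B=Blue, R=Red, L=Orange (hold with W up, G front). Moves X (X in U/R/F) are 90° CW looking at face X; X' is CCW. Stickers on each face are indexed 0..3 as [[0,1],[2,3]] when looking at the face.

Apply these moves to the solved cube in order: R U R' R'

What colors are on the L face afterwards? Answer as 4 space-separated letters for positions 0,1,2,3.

After move 1 (R): R=RRRR U=WGWG F=GYGY D=YBYB B=WBWB
After move 2 (U): U=WWGG F=RRGY R=WBRR B=OOWB L=GYOO
After move 3 (R'): R=BRWR U=WWGO F=RWGG D=YRYY B=BOBB
After move 4 (R'): R=RRBW U=WBGB F=RWGO D=YWYG B=YORB
Query: L face = GYOO

Answer: G Y O O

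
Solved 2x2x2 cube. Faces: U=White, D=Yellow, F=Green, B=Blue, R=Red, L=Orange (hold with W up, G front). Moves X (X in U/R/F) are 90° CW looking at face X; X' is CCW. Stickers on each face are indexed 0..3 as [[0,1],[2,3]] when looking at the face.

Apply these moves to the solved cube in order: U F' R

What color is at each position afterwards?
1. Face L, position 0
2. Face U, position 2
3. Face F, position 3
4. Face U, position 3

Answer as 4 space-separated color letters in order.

After move 1 (U): U=WWWW F=RRGG R=BBRR B=OOBB L=GGOO
After move 2 (F'): F=RGRG U=WWBR R=YBYR D=GOYY L=GWOW
After move 3 (R): R=YYRB U=WGBG F=RORY D=GBYO B=ROWB
Query 1: L[0] = G
Query 2: U[2] = B
Query 3: F[3] = Y
Query 4: U[3] = G

Answer: G B Y G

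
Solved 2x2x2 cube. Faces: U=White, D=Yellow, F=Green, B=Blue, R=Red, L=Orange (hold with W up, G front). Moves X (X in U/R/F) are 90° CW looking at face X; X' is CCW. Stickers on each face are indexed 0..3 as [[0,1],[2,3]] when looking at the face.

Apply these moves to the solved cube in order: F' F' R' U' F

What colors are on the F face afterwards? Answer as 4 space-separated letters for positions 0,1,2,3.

Answer: G O Y R

Derivation:
After move 1 (F'): F=GGGG U=WWRR R=YRYR D=OOYY L=OWOW
After move 2 (F'): F=GGGG U=WWYY R=OROR D=WWYY L=OROR
After move 3 (R'): R=RROO U=WBYB F=GWGY D=WGYG B=YBWB
After move 4 (U'): U=BBWY F=ORGY R=GWOO B=RRWB L=YBOR
After move 5 (F): F=GOYR U=BBRB R=WWYO D=OGYG L=YWOG
Query: F face = GOYR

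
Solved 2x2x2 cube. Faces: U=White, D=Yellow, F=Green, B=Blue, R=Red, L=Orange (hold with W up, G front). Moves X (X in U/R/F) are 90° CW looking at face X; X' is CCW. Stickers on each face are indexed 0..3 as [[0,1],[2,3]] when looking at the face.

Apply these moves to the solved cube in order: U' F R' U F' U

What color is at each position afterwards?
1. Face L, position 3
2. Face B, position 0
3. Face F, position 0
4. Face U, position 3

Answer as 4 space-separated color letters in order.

After move 1 (U'): U=WWWW F=OOGG R=GGRR B=RRBB L=BBOO
After move 2 (F): F=GOGO U=WWOB R=WGWR D=RGYY L=BYOY
After move 3 (R'): R=GRWW U=WBOR F=GWGB D=ROYO B=YRGB
After move 4 (U): U=OWRB F=GRGB R=YRWW B=BYGB L=GWOY
After move 5 (F'): F=RBGG U=OWYW R=ORRW D=WYYO L=GBOR
After move 6 (U): U=YOWW F=ORGG R=BYRW B=GBGB L=RBOR
Query 1: L[3] = R
Query 2: B[0] = G
Query 3: F[0] = O
Query 4: U[3] = W

Answer: R G O W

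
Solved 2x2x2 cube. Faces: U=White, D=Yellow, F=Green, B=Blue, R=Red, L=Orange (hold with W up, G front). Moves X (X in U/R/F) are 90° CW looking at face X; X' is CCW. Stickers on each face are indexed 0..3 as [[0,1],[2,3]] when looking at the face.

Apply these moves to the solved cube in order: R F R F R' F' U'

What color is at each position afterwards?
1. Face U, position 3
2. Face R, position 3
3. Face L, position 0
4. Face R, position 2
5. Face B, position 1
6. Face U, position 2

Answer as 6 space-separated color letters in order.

Answer: W Y W R R W

Derivation:
After move 1 (R): R=RRRR U=WGWG F=GYGY D=YBYB B=WBWB
After move 2 (F): F=GGYY U=WGOO R=WRGR D=RRYB L=OYOB
After move 3 (R): R=GWRR U=WGOY F=GRYB D=RWYW B=OBGB
After move 4 (F): F=YGBR U=WGBY R=OWYR D=RGYW L=OROW
After move 5 (R'): R=WROY U=WGBO F=YGBY D=RGYR B=WBGB
After move 6 (F'): F=GYYB U=WGWO R=GRRY D=RWYR L=OOOB
After move 7 (U'): U=GOWW F=OOYB R=GYRY B=GRGB L=WBOB
Query 1: U[3] = W
Query 2: R[3] = Y
Query 3: L[0] = W
Query 4: R[2] = R
Query 5: B[1] = R
Query 6: U[2] = W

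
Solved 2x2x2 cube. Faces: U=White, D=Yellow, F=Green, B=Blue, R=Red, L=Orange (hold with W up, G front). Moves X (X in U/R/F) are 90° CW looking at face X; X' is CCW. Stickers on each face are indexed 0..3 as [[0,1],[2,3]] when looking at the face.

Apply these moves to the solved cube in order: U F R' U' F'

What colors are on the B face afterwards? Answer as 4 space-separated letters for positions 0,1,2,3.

After move 1 (U): U=WWWW F=RRGG R=BBRR B=OOBB L=GGOO
After move 2 (F): F=GRGR U=WWOG R=WBWR D=RBYY L=GYOY
After move 3 (R'): R=BRWW U=WBOO F=GWGG D=RRYR B=YOBB
After move 4 (U'): U=BOWO F=GYGG R=GWWW B=BRBB L=YOOY
After move 5 (F'): F=YGGG U=BOGW R=RWRW D=OYYR L=YOOW
Query: B face = BRBB

Answer: B R B B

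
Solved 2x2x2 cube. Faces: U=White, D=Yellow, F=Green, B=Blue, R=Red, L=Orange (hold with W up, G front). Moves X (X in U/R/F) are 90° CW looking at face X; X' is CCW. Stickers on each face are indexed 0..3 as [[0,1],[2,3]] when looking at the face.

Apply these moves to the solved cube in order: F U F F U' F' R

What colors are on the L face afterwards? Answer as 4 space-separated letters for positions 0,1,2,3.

Answer: O R O O

Derivation:
After move 1 (F): F=GGGG U=WWOO R=WRWR D=RRYY L=OYOY
After move 2 (U): U=OWOW F=WRGG R=BBWR B=OYBB L=GGOY
After move 3 (F): F=GWGR U=OWYG R=OBWR D=WBYY L=GROR
After move 4 (F): F=GGRW U=OWRR R=YBGR D=WOYY L=GWOB
After move 5 (U'): U=WROR F=GWRW R=GGGR B=YBBB L=OYOB
After move 6 (F'): F=WWGR U=WRGG R=OGWR D=YBYY L=OROO
After move 7 (R): R=WORG U=WWGR F=WBGY D=YBYY B=GBRB
Query: L face = OROO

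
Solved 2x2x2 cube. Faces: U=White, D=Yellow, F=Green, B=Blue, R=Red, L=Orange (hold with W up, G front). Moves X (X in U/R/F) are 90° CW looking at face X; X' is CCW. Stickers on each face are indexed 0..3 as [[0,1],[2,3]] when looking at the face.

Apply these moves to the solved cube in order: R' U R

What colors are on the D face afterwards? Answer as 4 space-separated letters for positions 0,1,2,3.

Answer: Y Y Y O

Derivation:
After move 1 (R'): R=RRRR U=WBWB F=GWGW D=YGYG B=YBYB
After move 2 (U): U=WWBB F=RRGW R=YBRR B=OOYB L=GWOO
After move 3 (R): R=RYRB U=WRBW F=RGGG D=YYYO B=BOWB
Query: D face = YYYO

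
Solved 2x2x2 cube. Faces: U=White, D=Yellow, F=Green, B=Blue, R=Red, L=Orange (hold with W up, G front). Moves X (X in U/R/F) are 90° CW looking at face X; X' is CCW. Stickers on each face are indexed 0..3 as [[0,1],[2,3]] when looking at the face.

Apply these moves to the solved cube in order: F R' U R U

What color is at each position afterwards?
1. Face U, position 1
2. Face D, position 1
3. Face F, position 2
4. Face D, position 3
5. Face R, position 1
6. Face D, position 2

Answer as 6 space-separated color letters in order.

After move 1 (F): F=GGGG U=WWOO R=WRWR D=RRYY L=OYOY
After move 2 (R'): R=RRWW U=WBOB F=GWGO D=RGYG B=YBRB
After move 3 (U): U=OWBB F=RRGO R=YBWW B=OYRB L=GWOY
After move 4 (R): R=WYWB U=ORBO F=RGGG D=RRYO B=BYWB
After move 5 (U): U=BOOR F=WYGG R=BYWB B=GWWB L=RGOY
Query 1: U[1] = O
Query 2: D[1] = R
Query 3: F[2] = G
Query 4: D[3] = O
Query 5: R[1] = Y
Query 6: D[2] = Y

Answer: O R G O Y Y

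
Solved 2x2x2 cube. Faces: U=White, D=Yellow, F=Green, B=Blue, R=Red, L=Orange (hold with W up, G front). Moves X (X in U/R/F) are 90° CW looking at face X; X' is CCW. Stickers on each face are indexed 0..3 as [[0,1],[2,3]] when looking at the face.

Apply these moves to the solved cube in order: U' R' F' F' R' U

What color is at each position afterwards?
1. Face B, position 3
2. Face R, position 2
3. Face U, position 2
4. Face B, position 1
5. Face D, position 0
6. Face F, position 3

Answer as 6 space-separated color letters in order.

After move 1 (U'): U=WWWW F=OOGG R=GGRR B=RRBB L=BBOO
After move 2 (R'): R=GRGR U=WBWR F=OWGW D=YOYG B=YRYB
After move 3 (F'): F=WWOG U=WBGG R=ORYR D=BOYG L=BROW
After move 4 (F'): F=WGWO U=WBOY R=ORBR D=RWYG L=BGOG
After move 5 (R'): R=RROB U=WYOY F=WBWY D=RGYO B=GRWB
After move 6 (U): U=OWYY F=RRWY R=GROB B=BGWB L=WBOG
Query 1: B[3] = B
Query 2: R[2] = O
Query 3: U[2] = Y
Query 4: B[1] = G
Query 5: D[0] = R
Query 6: F[3] = Y

Answer: B O Y G R Y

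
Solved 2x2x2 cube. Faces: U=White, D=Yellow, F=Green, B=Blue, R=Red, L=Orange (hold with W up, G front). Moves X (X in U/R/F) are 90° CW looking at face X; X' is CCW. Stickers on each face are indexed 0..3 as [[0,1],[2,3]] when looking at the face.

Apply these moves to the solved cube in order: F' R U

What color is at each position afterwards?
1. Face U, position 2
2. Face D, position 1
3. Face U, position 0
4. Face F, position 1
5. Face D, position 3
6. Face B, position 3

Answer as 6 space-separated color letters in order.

Answer: G B R Y B B

Derivation:
After move 1 (F'): F=GGGG U=WWRR R=YRYR D=OOYY L=OWOW
After move 2 (R): R=YYRR U=WGRG F=GOGY D=OBYB B=RBWB
After move 3 (U): U=RWGG F=YYGY R=RBRR B=OWWB L=GOOW
Query 1: U[2] = G
Query 2: D[1] = B
Query 3: U[0] = R
Query 4: F[1] = Y
Query 5: D[3] = B
Query 6: B[3] = B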